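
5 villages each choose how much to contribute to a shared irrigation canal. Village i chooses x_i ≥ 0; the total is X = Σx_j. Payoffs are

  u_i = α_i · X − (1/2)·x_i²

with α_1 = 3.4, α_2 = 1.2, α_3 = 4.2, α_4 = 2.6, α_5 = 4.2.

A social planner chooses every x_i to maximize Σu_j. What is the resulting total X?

78

Planner FOC: ∂(Σu_j)/∂x_i = (Σα_j) − x_i = 0, so x_i^SO = Σα_j = 15.6 for every i; X^SO = 78.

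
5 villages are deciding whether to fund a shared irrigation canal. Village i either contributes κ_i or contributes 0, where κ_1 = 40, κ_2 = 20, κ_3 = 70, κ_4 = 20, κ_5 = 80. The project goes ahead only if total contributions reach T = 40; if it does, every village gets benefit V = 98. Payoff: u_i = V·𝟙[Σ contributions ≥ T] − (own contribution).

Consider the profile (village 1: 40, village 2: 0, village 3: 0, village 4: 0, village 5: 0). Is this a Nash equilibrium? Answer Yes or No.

Yes

Total = 40 ≥ 40: provided.
Village 1 (pledges 40, payoff 58): dropping to 0 → total 0, payoff 0. No gain.
Village 2 (pledges 0, payoff 98): pledging 20 → total 60, payoff 78. No gain.
Village 3 (pledges 0, payoff 98): pledging 70 → total 110, payoff 28. No gain.
Village 4 (pledges 0, payoff 98): pledging 20 → total 60, payoff 78. No gain.
Village 5 (pledges 0, payoff 98): pledging 80 → total 120, payoff 18. No gain.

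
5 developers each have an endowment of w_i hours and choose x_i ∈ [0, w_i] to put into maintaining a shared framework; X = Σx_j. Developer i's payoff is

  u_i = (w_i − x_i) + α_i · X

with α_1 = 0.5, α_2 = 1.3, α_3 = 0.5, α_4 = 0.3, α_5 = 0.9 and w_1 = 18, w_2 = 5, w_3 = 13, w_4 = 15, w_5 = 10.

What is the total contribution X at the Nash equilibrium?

∂u_i/∂x_i = α_i − 1, so developer i contributes w_i if α_i > 1, else 0.
α_i > 1 for i ∈ {2}; NE contributions (0, 5, 0, 0, 0), X = 5.

5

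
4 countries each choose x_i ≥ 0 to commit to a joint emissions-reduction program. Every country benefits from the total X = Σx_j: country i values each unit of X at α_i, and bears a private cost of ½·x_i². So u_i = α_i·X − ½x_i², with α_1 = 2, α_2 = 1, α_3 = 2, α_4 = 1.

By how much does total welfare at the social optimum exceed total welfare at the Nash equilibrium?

41

Country i's FOC: ∂u_i/∂x_i = α_i − x_i = 0, so x_i* = α_i.
NE contributions = (2, 1, 2, 1); X = 6.
W^NE = (Σα)·X − ½Σα_i² = 6² − ½·10 = 31.
Planner sets x_i = Σα_j = 6 for every i, so X^SO = 4·6 = 24.
W^SO = (Σα)·X^SO − ½·4·(Σα)² = (4/2)·6² = 72.
Deadweight loss = W^SO − W^NE = 41.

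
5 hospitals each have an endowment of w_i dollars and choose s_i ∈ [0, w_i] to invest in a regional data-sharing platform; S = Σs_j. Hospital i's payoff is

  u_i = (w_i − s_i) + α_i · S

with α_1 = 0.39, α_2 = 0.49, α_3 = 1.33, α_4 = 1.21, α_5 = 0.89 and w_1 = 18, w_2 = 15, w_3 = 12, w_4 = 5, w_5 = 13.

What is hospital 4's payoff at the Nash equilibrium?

∂u_i/∂s_i = α_i − 1, so hospital i contributes w_i if α_i > 1, else 0.
α_i > 1 for i ∈ {3, 4}; NE contributions (0, 0, 12, 5, 0), S = 17.
u_4 = (5 − 5) + 1.21·17 = 20.57.

20.57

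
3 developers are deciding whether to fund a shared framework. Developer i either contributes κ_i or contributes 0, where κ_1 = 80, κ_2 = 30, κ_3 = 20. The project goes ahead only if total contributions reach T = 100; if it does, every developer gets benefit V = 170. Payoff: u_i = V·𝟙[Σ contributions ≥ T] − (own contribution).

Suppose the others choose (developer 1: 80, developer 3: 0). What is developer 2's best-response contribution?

30

Others' total = 80. Contributing 30 brings total to 110 ≥ 100: gain V − κ_2 = 140.
Best response: 30.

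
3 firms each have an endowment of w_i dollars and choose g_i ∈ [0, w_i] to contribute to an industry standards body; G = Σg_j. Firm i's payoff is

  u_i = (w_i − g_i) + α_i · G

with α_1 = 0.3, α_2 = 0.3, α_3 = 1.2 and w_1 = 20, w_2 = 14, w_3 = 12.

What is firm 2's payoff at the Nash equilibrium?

17.6

∂u_i/∂g_i = α_i − 1, so firm i contributes w_i if α_i > 1, else 0.
α_i > 1 for i ∈ {3}; NE contributions (0, 0, 12), G = 12.
u_2 = (14 − 0) + 0.3·12 = 17.6.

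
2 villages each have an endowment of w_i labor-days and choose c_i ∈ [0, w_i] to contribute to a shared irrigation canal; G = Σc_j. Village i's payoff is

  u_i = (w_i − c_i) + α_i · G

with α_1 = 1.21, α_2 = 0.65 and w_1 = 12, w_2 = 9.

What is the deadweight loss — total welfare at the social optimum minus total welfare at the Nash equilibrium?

∂u_i/∂c_i = α_i − 1, so village i contributes w_i if α_i > 1, else 0.
α_i > 1 for i ∈ {1}; NE contributions (12, 0), G = 12.
W^NE = Σw_i − G^NE + (Σα_i)·G^NE = 21 + 0.86·12 = 31.32.
Planner: ∂(Σu_j)/∂c_i = Σα_j − 1 = 0.86 > 0, so everyone contributes w_i; G^SO = 21, W^SO = 21 + 0.86·21 = 39.06.
Deadweight loss = 7.74.

7.74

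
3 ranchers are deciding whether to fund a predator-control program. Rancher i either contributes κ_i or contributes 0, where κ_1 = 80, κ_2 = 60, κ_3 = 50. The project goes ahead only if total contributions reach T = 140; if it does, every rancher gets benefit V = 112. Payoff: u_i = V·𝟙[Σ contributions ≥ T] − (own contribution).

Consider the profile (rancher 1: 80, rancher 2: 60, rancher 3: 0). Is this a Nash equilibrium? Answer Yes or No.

Yes

Total = 140 ≥ 140: provided.
Rancher 1 (pledges 80, payoff 32): dropping to 0 → total 60, payoff 0. No gain.
Rancher 2 (pledges 60, payoff 52): dropping to 0 → total 80, payoff 0. No gain.
Rancher 3 (pledges 0, payoff 112): pledging 50 → total 190, payoff 62. No gain.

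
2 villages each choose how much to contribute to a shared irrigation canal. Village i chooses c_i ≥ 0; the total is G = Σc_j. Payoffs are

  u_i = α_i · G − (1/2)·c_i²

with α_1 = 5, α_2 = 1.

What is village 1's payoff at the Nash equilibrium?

17.5

Village i's FOC: ∂u_i/∂c_i = α_i − c_i = 0, so c_i* = α_i.
NE contributions = (5, 1); G = 6.
u_1 = α_1·G − ½·(c_1)² = 5·6 − ½·5² = 17.5.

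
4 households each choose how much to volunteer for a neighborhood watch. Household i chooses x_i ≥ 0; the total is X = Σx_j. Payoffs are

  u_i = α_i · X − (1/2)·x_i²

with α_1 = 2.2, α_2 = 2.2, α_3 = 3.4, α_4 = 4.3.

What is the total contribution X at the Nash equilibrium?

12.1

Household i's FOC: ∂u_i/∂x_i = α_i − x_i = 0, so x_i* = α_i.
NE contributions = (2.2, 2.2, 3.4, 4.3); X = 12.1.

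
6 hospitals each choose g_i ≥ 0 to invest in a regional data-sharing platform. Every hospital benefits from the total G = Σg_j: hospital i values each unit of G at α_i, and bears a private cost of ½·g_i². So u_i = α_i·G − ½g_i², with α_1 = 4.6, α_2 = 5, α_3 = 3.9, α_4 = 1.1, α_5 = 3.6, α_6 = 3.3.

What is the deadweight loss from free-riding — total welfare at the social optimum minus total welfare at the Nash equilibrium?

Hospital i's FOC: ∂u_i/∂g_i = α_i − g_i = 0, so g_i* = α_i.
NE contributions = (4.6, 5, 3.9, 1.1, 3.6, 3.3); G = 21.5.
W^NE = (Σα)·G − ½Σα_i² = 21.5² − ½·86.43 = 419.035.
Planner sets g_i = Σα_j = 21.5 for every i, so G^SO = 6·21.5 = 129.
W^SO = (Σα)·G^SO − ½·6·(Σα)² = (6/2)·21.5² = 1386.75.
Deadweight loss = W^SO − W^NE = 967.715.

967.715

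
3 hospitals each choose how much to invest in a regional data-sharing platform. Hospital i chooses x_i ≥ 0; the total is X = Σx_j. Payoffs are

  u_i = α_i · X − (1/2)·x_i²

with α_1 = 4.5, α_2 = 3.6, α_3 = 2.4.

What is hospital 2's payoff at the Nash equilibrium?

Hospital i's FOC: ∂u_i/∂x_i = α_i − x_i = 0, so x_i* = α_i.
NE contributions = (4.5, 3.6, 2.4); X = 10.5.
u_2 = α_2·X − ½·(x_2)² = 3.6·10.5 − ½·3.6² = 31.32.

31.32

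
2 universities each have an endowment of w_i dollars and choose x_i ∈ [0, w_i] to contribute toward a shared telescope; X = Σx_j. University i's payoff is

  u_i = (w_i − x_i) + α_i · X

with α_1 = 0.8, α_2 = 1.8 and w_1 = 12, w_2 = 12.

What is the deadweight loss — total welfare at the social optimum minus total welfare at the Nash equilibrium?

∂u_i/∂x_i = α_i − 1, so university i contributes w_i if α_i > 1, else 0.
α_i > 1 for i ∈ {2}; NE contributions (0, 12), X = 12.
W^NE = Σw_i − X^NE + (Σα_i)·X^NE = 24 + 1.6·12 = 43.2.
Planner: ∂(Σu_j)/∂x_i = Σα_j − 1 = 1.6 > 0, so everyone contributes w_i; X^SO = 24, W^SO = 24 + 1.6·24 = 62.4.
Deadweight loss = 19.2.

19.2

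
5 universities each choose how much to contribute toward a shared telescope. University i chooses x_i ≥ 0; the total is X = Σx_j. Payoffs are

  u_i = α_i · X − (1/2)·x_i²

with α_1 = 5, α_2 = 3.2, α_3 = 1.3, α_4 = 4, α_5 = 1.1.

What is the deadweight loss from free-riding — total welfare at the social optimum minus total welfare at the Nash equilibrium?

University i's FOC: ∂u_i/∂x_i = α_i − x_i = 0, so x_i* = α_i.
NE contributions = (5, 3.2, 1.3, 4, 1.1); X = 14.6.
W^NE = (Σα)·X − ½Σα_i² = 14.6² − ½·54.14 = 186.09.
Planner sets x_i = Σα_j = 14.6 for every i, so X^SO = 5·14.6 = 73.
W^SO = (Σα)·X^SO − ½·5·(Σα)² = (5/2)·14.6² = 532.9.
Deadweight loss = W^SO − W^NE = 346.81.

346.81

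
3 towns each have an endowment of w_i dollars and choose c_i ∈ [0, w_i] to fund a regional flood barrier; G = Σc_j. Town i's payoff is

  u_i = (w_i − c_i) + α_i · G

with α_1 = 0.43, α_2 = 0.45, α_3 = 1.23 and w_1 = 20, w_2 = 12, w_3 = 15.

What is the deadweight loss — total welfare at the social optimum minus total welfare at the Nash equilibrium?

∂u_i/∂c_i = α_i − 1, so town i contributes w_i if α_i > 1, else 0.
α_i > 1 for i ∈ {3}; NE contributions (0, 0, 15), G = 15.
W^NE = Σw_i − G^NE + (Σα_i)·G^NE = 47 + 1.11·15 = 63.65.
Planner: ∂(Σu_j)/∂c_i = Σα_j − 1 = 1.11 > 0, so everyone contributes w_i; G^SO = 47, W^SO = 47 + 1.11·47 = 99.17.
Deadweight loss = 35.52.

35.52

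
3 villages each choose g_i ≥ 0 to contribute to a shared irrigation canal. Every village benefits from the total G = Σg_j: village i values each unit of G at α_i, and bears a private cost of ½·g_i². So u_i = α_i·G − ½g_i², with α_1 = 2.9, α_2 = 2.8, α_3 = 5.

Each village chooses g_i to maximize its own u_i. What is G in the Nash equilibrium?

10.7

Village i's FOC: ∂u_i/∂g_i = α_i − g_i = 0, so g_i* = α_i.
NE contributions = (2.9, 2.8, 5); G = 10.7.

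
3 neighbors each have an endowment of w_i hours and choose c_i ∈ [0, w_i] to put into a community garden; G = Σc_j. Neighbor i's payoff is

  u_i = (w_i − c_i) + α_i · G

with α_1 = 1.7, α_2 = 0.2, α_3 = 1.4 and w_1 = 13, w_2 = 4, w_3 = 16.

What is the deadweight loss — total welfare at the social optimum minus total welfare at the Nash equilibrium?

9.2

∂u_i/∂c_i = α_i − 1, so neighbor i contributes w_i if α_i > 1, else 0.
α_i > 1 for i ∈ {1, 3}; NE contributions (13, 0, 16), G = 29.
W^NE = Σw_i − G^NE + (Σα_i)·G^NE = 33 + 2.3·29 = 99.7.
Planner: ∂(Σu_j)/∂c_i = Σα_j − 1 = 2.3 > 0, so everyone contributes w_i; G^SO = 33, W^SO = 33 + 2.3·33 = 108.9.
Deadweight loss = 9.2.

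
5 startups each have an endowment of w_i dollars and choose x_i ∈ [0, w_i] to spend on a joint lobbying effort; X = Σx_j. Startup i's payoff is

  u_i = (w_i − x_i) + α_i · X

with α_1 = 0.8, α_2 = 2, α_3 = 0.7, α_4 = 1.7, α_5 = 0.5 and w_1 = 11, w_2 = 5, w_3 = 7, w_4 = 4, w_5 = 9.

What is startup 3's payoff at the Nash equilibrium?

∂u_i/∂x_i = α_i − 1, so startup i contributes w_i if α_i > 1, else 0.
α_i > 1 for i ∈ {2, 4}; NE contributions (0, 5, 0, 4, 0), X = 9.
u_3 = (7 − 0) + 0.7·9 = 13.3.

13.3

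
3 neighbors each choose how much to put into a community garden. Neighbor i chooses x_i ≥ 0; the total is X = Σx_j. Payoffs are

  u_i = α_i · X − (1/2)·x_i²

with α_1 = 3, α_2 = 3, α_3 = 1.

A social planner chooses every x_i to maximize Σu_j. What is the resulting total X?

21

Planner FOC: ∂(Σu_j)/∂x_i = (Σα_j) − x_i = 0, so x_i^SO = Σα_j = 7 for every i; X^SO = 21.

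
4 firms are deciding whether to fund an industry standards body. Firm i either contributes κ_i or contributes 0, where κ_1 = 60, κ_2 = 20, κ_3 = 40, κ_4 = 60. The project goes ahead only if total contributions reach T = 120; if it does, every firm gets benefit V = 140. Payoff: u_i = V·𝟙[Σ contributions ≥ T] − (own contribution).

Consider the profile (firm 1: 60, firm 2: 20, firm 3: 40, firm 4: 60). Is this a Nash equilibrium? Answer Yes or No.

Total = 180 ≥ 120: provided.
Firm 1 (pledges 60, payoff 80): dropping to 0 → total 120, payoff 140. Profitable deviation.

No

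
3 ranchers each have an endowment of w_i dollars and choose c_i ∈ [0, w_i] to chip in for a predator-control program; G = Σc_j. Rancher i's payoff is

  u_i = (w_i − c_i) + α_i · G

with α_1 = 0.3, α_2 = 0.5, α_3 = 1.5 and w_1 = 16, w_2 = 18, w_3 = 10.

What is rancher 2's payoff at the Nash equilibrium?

∂u_i/∂c_i = α_i − 1, so rancher i contributes w_i if α_i > 1, else 0.
α_i > 1 for i ∈ {3}; NE contributions (0, 0, 10), G = 10.
u_2 = (18 − 0) + 0.5·10 = 23.

23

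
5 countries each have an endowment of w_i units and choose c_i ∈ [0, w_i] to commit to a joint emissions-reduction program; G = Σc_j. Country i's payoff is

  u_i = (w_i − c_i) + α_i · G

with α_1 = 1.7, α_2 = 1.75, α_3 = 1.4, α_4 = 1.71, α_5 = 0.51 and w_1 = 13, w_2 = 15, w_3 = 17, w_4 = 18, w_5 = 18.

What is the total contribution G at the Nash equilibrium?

63

∂u_i/∂c_i = α_i − 1, so country i contributes w_i if α_i > 1, else 0.
α_i > 1 for i ∈ {1, 2, 3, 4}; NE contributions (13, 15, 17, 18, 0), G = 63.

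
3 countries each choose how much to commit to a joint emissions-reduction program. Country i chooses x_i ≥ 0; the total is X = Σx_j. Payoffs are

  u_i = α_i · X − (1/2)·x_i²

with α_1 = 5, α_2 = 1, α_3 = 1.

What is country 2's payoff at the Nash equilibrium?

Country i's FOC: ∂u_i/∂x_i = α_i − x_i = 0, so x_i* = α_i.
NE contributions = (5, 1, 1); X = 7.
u_2 = α_2·X − ½·(x_2)² = 1·7 − ½·1² = 6.5.

6.5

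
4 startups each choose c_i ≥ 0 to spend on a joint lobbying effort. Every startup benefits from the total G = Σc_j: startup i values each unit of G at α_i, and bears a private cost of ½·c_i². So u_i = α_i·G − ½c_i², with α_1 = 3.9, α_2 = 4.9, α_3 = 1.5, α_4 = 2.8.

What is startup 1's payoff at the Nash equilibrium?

43.485

Startup i's FOC: ∂u_i/∂c_i = α_i − c_i = 0, so c_i* = α_i.
NE contributions = (3.9, 4.9, 1.5, 2.8); G = 13.1.
u_1 = α_1·G − ½·(c_1)² = 3.9·13.1 − ½·3.9² = 43.485.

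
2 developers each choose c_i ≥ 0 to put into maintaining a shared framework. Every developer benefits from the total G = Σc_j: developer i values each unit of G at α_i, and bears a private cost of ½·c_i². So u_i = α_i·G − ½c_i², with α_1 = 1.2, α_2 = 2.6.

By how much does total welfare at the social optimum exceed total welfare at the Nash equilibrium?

4.1

Developer i's FOC: ∂u_i/∂c_i = α_i − c_i = 0, so c_i* = α_i.
NE contributions = (1.2, 2.6); G = 3.8.
W^NE = (Σα)·G − ½Σα_i² = 3.8² − ½·8.2 = 10.34.
Planner sets c_i = Σα_j = 3.8 for every i, so G^SO = 2·3.8 = 7.6.
W^SO = (Σα)·G^SO − ½·2·(Σα)² = (2/2)·3.8² = 14.44.
Deadweight loss = W^SO − W^NE = 4.1.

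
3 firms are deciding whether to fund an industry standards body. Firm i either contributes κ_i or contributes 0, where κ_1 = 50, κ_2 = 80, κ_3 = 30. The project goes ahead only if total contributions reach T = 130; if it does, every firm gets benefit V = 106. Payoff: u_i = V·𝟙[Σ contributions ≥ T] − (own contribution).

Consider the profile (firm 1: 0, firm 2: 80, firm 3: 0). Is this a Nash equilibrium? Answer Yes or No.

Total = 80 < 130: not provided.
Firm 1 (pledges 0, payoff 0): pledging 50 → total 130, payoff 56. Profitable deviation.

No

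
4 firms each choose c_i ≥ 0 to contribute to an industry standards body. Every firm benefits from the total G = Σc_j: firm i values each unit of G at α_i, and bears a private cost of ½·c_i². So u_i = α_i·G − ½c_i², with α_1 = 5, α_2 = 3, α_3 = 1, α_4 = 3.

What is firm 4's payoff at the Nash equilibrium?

Firm i's FOC: ∂u_i/∂c_i = α_i − c_i = 0, so c_i* = α_i.
NE contributions = (5, 3, 1, 3); G = 12.
u_4 = α_4·G − ½·(c_4)² = 3·12 − ½·3² = 31.5.

31.5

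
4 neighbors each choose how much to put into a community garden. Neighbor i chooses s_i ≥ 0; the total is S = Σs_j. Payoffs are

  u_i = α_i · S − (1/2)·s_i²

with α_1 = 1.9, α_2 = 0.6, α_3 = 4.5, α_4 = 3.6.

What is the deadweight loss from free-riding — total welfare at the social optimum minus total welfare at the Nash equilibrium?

130.95

Neighbor i's FOC: ∂u_i/∂s_i = α_i − s_i = 0, so s_i* = α_i.
NE contributions = (1.9, 0.6, 4.5, 3.6); S = 10.6.
W^NE = (Σα)·S − ½Σα_i² = 10.6² − ½·37.18 = 93.77.
Planner sets s_i = Σα_j = 10.6 for every i, so S^SO = 4·10.6 = 42.4.
W^SO = (Σα)·S^SO − ½·4·(Σα)² = (4/2)·10.6² = 224.72.
Deadweight loss = W^SO − W^NE = 130.95.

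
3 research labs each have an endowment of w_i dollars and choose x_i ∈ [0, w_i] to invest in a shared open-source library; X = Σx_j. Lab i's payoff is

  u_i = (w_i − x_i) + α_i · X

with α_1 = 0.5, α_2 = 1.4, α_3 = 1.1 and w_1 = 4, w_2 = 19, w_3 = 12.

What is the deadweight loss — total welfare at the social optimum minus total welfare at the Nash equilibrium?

8

∂u_i/∂x_i = α_i − 1, so lab i contributes w_i if α_i > 1, else 0.
α_i > 1 for i ∈ {2, 3}; NE contributions (0, 19, 12), X = 31.
W^NE = Σw_i − X^NE + (Σα_i)·X^NE = 35 + 2·31 = 97.
Planner: ∂(Σu_j)/∂x_i = Σα_j − 1 = 2 > 0, so everyone contributes w_i; X^SO = 35, W^SO = 35 + 2·35 = 105.
Deadweight loss = 8.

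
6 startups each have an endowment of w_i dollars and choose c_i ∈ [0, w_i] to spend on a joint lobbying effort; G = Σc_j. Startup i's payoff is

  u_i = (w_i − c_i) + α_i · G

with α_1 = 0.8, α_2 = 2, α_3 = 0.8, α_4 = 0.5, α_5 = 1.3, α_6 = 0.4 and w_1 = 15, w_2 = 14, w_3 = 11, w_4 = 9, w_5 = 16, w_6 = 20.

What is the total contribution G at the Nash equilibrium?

∂u_i/∂c_i = α_i − 1, so startup i contributes w_i if α_i > 1, else 0.
α_i > 1 for i ∈ {2, 5}; NE contributions (0, 14, 0, 0, 16, 0), G = 30.

30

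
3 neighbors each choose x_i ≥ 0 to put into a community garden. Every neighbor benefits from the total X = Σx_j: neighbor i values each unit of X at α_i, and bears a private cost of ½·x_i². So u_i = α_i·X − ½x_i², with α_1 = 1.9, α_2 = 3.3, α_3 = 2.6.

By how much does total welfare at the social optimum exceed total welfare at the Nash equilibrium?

Neighbor i's FOC: ∂u_i/∂x_i = α_i − x_i = 0, so x_i* = α_i.
NE contributions = (1.9, 3.3, 2.6); X = 7.8.
W^NE = (Σα)·X − ½Σα_i² = 7.8² − ½·21.26 = 50.21.
Planner sets x_i = Σα_j = 7.8 for every i, so X^SO = 3·7.8 = 23.4.
W^SO = (Σα)·X^SO − ½·3·(Σα)² = (3/2)·7.8² = 91.26.
Deadweight loss = W^SO − W^NE = 41.05.

41.05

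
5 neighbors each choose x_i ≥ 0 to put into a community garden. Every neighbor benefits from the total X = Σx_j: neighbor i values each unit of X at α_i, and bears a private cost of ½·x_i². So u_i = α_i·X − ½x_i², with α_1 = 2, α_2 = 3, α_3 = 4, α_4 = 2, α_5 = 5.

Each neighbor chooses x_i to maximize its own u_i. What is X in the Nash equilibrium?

Neighbor i's FOC: ∂u_i/∂x_i = α_i − x_i = 0, so x_i* = α_i.
NE contributions = (2, 3, 4, 2, 5); X = 16.

16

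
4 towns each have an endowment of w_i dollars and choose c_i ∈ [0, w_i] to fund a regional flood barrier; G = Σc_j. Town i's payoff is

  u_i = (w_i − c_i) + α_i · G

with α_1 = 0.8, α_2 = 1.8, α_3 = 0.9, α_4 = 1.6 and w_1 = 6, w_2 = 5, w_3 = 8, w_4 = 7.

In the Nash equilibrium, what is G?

12

∂u_i/∂c_i = α_i − 1, so town i contributes w_i if α_i > 1, else 0.
α_i > 1 for i ∈ {2, 4}; NE contributions (0, 5, 0, 7), G = 12.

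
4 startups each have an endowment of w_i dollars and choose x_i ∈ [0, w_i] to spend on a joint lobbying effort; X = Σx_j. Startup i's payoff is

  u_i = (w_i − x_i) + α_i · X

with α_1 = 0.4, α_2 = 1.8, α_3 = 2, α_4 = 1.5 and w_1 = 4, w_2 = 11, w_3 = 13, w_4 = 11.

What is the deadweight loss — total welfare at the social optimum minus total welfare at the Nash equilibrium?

18.8

∂u_i/∂x_i = α_i − 1, so startup i contributes w_i if α_i > 1, else 0.
α_i > 1 for i ∈ {2, 3, 4}; NE contributions (0, 11, 13, 11), X = 35.
W^NE = Σw_i − X^NE + (Σα_i)·X^NE = 39 + 4.7·35 = 203.5.
Planner: ∂(Σu_j)/∂x_i = Σα_j − 1 = 4.7 > 0, so everyone contributes w_i; X^SO = 39, W^SO = 39 + 4.7·39 = 222.3.
Deadweight loss = 18.8.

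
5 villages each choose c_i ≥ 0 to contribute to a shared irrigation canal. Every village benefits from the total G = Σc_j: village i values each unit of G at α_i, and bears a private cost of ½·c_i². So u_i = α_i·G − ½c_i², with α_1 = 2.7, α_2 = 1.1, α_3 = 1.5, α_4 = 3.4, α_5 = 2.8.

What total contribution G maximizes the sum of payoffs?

57.5

Planner FOC: ∂(Σu_j)/∂c_i = (Σα_j) − c_i = 0, so c_i^SO = Σα_j = 11.5 for every i; G^SO = 57.5.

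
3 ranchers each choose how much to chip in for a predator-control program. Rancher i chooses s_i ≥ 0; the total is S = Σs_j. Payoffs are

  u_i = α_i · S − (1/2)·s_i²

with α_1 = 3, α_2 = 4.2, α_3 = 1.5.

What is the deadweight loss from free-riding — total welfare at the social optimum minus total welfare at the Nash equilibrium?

Rancher i's FOC: ∂u_i/∂s_i = α_i − s_i = 0, so s_i* = α_i.
NE contributions = (3, 4.2, 1.5); S = 8.7.
W^NE = (Σα)·S − ½Σα_i² = 8.7² − ½·28.89 = 61.245.
Planner sets s_i = Σα_j = 8.7 for every i, so S^SO = 3·8.7 = 26.1.
W^SO = (Σα)·S^SO − ½·3·(Σα)² = (3/2)·8.7² = 113.535.
Deadweight loss = W^SO − W^NE = 52.29.

52.29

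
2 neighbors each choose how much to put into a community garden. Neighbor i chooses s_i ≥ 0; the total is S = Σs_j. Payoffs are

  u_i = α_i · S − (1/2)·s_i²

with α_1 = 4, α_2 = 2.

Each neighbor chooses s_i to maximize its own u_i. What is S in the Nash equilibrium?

6

Neighbor i's FOC: ∂u_i/∂s_i = α_i − s_i = 0, so s_i* = α_i.
NE contributions = (4, 2); S = 6.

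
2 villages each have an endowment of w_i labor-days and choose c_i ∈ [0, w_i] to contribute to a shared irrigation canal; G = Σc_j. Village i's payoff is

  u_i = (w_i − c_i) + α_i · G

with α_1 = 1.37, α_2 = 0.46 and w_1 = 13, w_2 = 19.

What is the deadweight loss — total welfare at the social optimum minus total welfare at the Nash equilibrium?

15.77

∂u_i/∂c_i = α_i − 1, so village i contributes w_i if α_i > 1, else 0.
α_i > 1 for i ∈ {1}; NE contributions (13, 0), G = 13.
W^NE = Σw_i − G^NE + (Σα_i)·G^NE = 32 + 0.83·13 = 42.79.
Planner: ∂(Σu_j)/∂c_i = Σα_j − 1 = 0.83 > 0, so everyone contributes w_i; G^SO = 32, W^SO = 32 + 0.83·32 = 58.56.
Deadweight loss = 15.77.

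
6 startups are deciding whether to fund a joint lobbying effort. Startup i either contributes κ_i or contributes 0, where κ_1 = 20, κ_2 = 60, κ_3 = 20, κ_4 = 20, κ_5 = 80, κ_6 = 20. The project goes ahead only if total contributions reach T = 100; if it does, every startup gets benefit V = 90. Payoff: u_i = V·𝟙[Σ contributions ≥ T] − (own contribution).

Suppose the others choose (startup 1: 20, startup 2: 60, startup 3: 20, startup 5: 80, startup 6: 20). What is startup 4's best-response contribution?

Others' total = 200 ≥ 100; contributing adds cost 20 for no extra benefit.
Best response: 0.

0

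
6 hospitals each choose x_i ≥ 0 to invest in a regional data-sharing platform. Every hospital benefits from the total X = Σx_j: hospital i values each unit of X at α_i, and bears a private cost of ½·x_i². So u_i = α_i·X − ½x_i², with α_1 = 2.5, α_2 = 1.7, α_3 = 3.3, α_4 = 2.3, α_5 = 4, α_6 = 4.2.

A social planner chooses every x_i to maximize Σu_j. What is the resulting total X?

Planner FOC: ∂(Σu_j)/∂x_i = (Σα_j) − x_i = 0, so x_i^SO = Σα_j = 18 for every i; X^SO = 108.

108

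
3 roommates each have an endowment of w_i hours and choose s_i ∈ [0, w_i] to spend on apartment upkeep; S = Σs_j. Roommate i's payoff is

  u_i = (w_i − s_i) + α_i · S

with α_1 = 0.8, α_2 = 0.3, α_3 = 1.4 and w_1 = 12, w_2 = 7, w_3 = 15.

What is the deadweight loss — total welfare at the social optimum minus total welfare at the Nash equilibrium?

∂u_i/∂s_i = α_i − 1, so roommate i contributes w_i if α_i > 1, else 0.
α_i > 1 for i ∈ {3}; NE contributions (0, 0, 15), S = 15.
W^NE = Σw_i − S^NE + (Σα_i)·S^NE = 34 + 1.5·15 = 56.5.
Planner: ∂(Σu_j)/∂s_i = Σα_j − 1 = 1.5 > 0, so everyone contributes w_i; S^SO = 34, W^SO = 34 + 1.5·34 = 85.
Deadweight loss = 28.5.

28.5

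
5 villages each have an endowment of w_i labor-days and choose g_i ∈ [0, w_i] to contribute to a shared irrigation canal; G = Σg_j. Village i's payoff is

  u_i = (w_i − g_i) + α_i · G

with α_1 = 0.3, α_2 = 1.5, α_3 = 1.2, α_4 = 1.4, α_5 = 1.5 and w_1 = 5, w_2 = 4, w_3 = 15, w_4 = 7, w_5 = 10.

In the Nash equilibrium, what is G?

∂u_i/∂g_i = α_i − 1, so village i contributes w_i if α_i > 1, else 0.
α_i > 1 for i ∈ {2, 3, 4, 5}; NE contributions (0, 4, 15, 7, 10), G = 36.

36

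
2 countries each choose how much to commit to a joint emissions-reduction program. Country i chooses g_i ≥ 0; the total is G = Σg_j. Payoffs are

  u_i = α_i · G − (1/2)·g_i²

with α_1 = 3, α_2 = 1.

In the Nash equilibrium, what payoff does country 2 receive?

3.5

Country i's FOC: ∂u_i/∂g_i = α_i − g_i = 0, so g_i* = α_i.
NE contributions = (3, 1); G = 4.
u_2 = α_2·G − ½·(g_2)² = 1·4 − ½·1² = 3.5.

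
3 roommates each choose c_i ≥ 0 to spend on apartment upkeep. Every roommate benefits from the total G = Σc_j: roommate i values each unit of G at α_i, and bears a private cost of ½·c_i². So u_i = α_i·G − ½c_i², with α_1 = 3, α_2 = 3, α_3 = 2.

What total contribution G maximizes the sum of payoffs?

24

Planner FOC: ∂(Σu_j)/∂c_i = (Σα_j) − c_i = 0, so c_i^SO = Σα_j = 8 for every i; G^SO = 24.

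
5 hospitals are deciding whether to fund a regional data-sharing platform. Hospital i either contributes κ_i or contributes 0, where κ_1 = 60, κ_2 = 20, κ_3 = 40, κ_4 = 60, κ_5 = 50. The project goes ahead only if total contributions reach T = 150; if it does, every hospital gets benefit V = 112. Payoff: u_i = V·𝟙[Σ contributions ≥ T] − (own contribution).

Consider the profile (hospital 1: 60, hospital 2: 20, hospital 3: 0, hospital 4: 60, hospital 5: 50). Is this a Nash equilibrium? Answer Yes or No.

Total = 190 ≥ 150: provided.
Hospital 1 (pledges 60, payoff 52): dropping to 0 → total 130, payoff 0. No gain.
Hospital 2 (pledges 20, payoff 92): dropping to 0 → total 170, payoff 112. Profitable deviation.

No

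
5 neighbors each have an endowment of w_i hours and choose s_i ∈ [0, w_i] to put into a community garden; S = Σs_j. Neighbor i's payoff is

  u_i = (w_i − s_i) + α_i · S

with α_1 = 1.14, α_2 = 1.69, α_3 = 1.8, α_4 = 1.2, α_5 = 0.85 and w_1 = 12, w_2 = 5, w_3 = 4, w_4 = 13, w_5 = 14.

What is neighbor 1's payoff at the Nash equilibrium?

38.76

∂u_i/∂s_i = α_i − 1, so neighbor i contributes w_i if α_i > 1, else 0.
α_i > 1 for i ∈ {1, 2, 3, 4}; NE contributions (12, 5, 4, 13, 0), S = 34.
u_1 = (12 − 12) + 1.14·34 = 38.76.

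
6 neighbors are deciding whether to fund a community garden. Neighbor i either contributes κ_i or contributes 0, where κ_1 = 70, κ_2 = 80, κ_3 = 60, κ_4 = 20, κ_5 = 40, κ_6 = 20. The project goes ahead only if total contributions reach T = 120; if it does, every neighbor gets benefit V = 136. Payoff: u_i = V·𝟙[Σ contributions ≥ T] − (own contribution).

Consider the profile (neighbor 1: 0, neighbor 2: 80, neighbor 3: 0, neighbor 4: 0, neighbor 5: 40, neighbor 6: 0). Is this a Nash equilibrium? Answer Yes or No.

Yes

Total = 120 ≥ 120: provided.
Neighbor 1 (pledges 0, payoff 136): pledging 70 → total 190, payoff 66. No gain.
Neighbor 2 (pledges 80, payoff 56): dropping to 0 → total 40, payoff 0. No gain.
Neighbor 3 (pledges 0, payoff 136): pledging 60 → total 180, payoff 76. No gain.
Neighbor 4 (pledges 0, payoff 136): pledging 20 → total 140, payoff 116. No gain.
Neighbor 5 (pledges 40, payoff 96): dropping to 0 → total 80, payoff 0. No gain.
Neighbor 6 (pledges 0, payoff 136): pledging 20 → total 140, payoff 116. No gain.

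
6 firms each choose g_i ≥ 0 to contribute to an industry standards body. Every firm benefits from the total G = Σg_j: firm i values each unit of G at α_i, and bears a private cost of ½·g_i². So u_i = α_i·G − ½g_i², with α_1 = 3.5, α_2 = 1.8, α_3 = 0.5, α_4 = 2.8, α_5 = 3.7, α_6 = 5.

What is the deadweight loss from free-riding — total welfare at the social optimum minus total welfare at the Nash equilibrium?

Firm i's FOC: ∂u_i/∂g_i = α_i − g_i = 0, so g_i* = α_i.
NE contributions = (3.5, 1.8, 0.5, 2.8, 3.7, 5); G = 17.3.
W^NE = (Σα)·G − ½Σα_i² = 17.3² − ½·62.27 = 268.155.
Planner sets g_i = Σα_j = 17.3 for every i, so G^SO = 6·17.3 = 103.8.
W^SO = (Σα)·G^SO − ½·6·(Σα)² = (6/2)·17.3² = 897.87.
Deadweight loss = W^SO − W^NE = 629.715.

629.715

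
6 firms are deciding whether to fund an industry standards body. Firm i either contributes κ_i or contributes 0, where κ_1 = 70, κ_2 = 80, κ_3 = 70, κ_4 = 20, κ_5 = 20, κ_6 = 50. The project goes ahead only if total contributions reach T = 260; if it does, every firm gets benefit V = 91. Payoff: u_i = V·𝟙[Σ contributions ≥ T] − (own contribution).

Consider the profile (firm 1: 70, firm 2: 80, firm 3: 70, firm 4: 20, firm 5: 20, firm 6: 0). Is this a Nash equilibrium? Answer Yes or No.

Yes

Total = 260 ≥ 260: provided.
Firm 1 (pledges 70, payoff 21): dropping to 0 → total 190, payoff 0. No gain.
Firm 2 (pledges 80, payoff 11): dropping to 0 → total 180, payoff 0. No gain.
Firm 3 (pledges 70, payoff 21): dropping to 0 → total 190, payoff 0. No gain.
Firm 4 (pledges 20, payoff 71): dropping to 0 → total 240, payoff 0. No gain.
Firm 5 (pledges 20, payoff 71): dropping to 0 → total 240, payoff 0. No gain.
Firm 6 (pledges 0, payoff 91): pledging 50 → total 310, payoff 41. No gain.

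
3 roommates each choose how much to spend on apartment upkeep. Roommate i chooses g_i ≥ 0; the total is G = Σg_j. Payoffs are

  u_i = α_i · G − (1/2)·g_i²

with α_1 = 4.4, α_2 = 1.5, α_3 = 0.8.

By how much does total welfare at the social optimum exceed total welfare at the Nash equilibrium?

Roommate i's FOC: ∂u_i/∂g_i = α_i − g_i = 0, so g_i* = α_i.
NE contributions = (4.4, 1.5, 0.8); G = 6.7.
W^NE = (Σα)·G − ½Σα_i² = 6.7² − ½·22.25 = 33.765.
Planner sets g_i = Σα_j = 6.7 for every i, so G^SO = 3·6.7 = 20.1.
W^SO = (Σα)·G^SO − ½·3·(Σα)² = (3/2)·6.7² = 67.335.
Deadweight loss = W^SO − W^NE = 33.57.

33.57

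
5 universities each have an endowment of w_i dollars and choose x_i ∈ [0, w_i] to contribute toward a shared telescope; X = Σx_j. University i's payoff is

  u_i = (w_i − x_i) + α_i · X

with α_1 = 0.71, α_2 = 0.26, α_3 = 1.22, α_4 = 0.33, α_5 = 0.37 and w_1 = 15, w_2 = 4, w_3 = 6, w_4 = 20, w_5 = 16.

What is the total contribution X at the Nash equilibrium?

6

∂u_i/∂x_i = α_i − 1, so university i contributes w_i if α_i > 1, else 0.
α_i > 1 for i ∈ {3}; NE contributions (0, 0, 6, 0, 0), X = 6.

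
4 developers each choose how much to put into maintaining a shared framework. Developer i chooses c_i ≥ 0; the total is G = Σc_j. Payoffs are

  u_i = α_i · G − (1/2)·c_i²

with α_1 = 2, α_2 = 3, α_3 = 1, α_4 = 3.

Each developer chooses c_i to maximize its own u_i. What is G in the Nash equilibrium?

Developer i's FOC: ∂u_i/∂c_i = α_i − c_i = 0, so c_i* = α_i.
NE contributions = (2, 3, 1, 3); G = 9.

9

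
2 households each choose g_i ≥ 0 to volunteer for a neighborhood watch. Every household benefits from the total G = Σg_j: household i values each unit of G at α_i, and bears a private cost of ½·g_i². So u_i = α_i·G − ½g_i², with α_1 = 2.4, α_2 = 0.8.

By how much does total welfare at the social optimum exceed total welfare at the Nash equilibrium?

3.2

Household i's FOC: ∂u_i/∂g_i = α_i − g_i = 0, so g_i* = α_i.
NE contributions = (2.4, 0.8); G = 3.2.
W^NE = (Σα)·G − ½Σα_i² = 3.2² − ½·6.4 = 7.04.
Planner sets g_i = Σα_j = 3.2 for every i, so G^SO = 2·3.2 = 6.4.
W^SO = (Σα)·G^SO − ½·2·(Σα)² = (2/2)·3.2² = 10.24.
Deadweight loss = W^SO − W^NE = 3.2.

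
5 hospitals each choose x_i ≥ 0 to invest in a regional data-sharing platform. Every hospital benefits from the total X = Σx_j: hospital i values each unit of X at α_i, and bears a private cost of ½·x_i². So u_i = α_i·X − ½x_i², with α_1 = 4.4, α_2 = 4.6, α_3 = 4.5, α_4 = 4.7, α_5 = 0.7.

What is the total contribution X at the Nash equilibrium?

18.9

Hospital i's FOC: ∂u_i/∂x_i = α_i − x_i = 0, so x_i* = α_i.
NE contributions = (4.4, 4.6, 4.5, 4.7, 0.7); X = 18.9.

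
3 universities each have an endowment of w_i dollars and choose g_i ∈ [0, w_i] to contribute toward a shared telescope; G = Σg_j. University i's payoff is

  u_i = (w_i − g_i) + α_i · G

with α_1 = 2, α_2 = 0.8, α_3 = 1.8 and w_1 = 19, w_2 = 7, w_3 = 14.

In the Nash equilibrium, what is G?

∂u_i/∂g_i = α_i − 1, so university i contributes w_i if α_i > 1, else 0.
α_i > 1 for i ∈ {1, 3}; NE contributions (19, 0, 14), G = 33.

33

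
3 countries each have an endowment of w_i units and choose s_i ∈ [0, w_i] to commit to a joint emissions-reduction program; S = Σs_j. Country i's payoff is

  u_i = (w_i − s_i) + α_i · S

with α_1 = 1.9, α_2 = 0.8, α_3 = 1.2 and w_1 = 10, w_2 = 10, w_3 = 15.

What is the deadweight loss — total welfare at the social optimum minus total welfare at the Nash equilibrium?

∂u_i/∂s_i = α_i − 1, so country i contributes w_i if α_i > 1, else 0.
α_i > 1 for i ∈ {1, 3}; NE contributions (10, 0, 15), S = 25.
W^NE = Σw_i − S^NE + (Σα_i)·S^NE = 35 + 2.9·25 = 107.5.
Planner: ∂(Σu_j)/∂s_i = Σα_j − 1 = 2.9 > 0, so everyone contributes w_i; S^SO = 35, W^SO = 35 + 2.9·35 = 136.5.
Deadweight loss = 29.

29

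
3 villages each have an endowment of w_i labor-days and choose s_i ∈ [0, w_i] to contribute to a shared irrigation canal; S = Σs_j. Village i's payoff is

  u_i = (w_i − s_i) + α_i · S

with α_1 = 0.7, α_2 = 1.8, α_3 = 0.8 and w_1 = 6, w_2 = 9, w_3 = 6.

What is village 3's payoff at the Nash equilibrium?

∂u_i/∂s_i = α_i − 1, so village i contributes w_i if α_i > 1, else 0.
α_i > 1 for i ∈ {2}; NE contributions (0, 9, 0), S = 9.
u_3 = (6 − 0) + 0.8·9 = 13.2.

13.2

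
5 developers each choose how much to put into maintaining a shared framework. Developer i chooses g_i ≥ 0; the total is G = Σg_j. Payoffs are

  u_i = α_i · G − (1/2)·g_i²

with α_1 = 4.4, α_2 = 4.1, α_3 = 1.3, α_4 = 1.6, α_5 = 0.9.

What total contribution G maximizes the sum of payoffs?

61.5

Planner FOC: ∂(Σu_j)/∂g_i = (Σα_j) − g_i = 0, so g_i^SO = Σα_j = 12.3 for every i; G^SO = 61.5.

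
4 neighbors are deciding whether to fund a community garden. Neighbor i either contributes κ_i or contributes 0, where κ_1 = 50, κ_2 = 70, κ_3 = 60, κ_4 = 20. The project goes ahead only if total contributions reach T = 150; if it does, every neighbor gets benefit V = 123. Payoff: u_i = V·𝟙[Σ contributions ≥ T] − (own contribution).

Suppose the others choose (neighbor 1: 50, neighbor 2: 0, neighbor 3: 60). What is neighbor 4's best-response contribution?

Others' total = 110. Even contributing 20 gives 130 < 150: no benefit either way.
Best response: 0.

0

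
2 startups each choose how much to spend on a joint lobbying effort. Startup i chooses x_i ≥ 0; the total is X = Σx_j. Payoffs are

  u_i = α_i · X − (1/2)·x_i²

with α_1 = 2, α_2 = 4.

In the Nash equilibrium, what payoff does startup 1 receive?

Startup i's FOC: ∂u_i/∂x_i = α_i − x_i = 0, so x_i* = α_i.
NE contributions = (2, 4); X = 6.
u_1 = α_1·X − ½·(x_1)² = 2·6 − ½·2² = 10.

10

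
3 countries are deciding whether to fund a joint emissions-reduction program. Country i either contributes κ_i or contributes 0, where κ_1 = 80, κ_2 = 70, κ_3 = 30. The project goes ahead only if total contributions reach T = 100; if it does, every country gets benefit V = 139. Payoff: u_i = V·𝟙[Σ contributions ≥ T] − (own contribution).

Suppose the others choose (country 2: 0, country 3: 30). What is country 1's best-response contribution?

Others' total = 30. Contributing 80 brings total to 110 ≥ 100: gain V − κ_1 = 59.
Best response: 80.

80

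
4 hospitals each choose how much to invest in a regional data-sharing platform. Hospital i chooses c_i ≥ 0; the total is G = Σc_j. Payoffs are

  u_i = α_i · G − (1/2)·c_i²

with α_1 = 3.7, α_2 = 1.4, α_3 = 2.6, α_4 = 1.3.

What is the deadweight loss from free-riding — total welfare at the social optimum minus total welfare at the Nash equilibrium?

Hospital i's FOC: ∂u_i/∂c_i = α_i − c_i = 0, so c_i* = α_i.
NE contributions = (3.7, 1.4, 2.6, 1.3); G = 9.
W^NE = (Σα)·G − ½Σα_i² = 9² − ½·24.1 = 68.95.
Planner sets c_i = Σα_j = 9 for every i, so G^SO = 4·9 = 36.
W^SO = (Σα)·G^SO − ½·4·(Σα)² = (4/2)·9² = 162.
Deadweight loss = W^SO − W^NE = 93.05.

93.05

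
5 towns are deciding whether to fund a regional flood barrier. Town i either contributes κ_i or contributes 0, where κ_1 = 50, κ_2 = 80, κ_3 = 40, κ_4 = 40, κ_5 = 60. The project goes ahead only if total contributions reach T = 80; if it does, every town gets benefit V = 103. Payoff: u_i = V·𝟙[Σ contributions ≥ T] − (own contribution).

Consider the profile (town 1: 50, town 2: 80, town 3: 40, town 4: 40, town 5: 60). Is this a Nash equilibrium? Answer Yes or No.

Total = 270 ≥ 80: provided.
Town 1 (pledges 50, payoff 53): dropping to 0 → total 220, payoff 103. Profitable deviation.

No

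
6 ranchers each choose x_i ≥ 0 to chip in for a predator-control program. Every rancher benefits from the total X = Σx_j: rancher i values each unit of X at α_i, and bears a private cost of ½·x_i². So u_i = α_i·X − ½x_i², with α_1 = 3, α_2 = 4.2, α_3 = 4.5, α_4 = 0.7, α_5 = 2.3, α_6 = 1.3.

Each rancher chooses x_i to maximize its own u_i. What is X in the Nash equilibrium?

Rancher i's FOC: ∂u_i/∂x_i = α_i − x_i = 0, so x_i* = α_i.
NE contributions = (3, 4.2, 4.5, 0.7, 2.3, 1.3); X = 16.

16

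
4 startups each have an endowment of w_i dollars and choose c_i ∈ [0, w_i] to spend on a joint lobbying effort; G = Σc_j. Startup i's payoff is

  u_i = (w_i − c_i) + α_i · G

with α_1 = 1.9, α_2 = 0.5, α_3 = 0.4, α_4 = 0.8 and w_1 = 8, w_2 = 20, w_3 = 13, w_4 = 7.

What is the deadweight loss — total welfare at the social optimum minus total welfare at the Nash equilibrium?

104

∂u_i/∂c_i = α_i − 1, so startup i contributes w_i if α_i > 1, else 0.
α_i > 1 for i ∈ {1}; NE contributions (8, 0, 0, 0), G = 8.
W^NE = Σw_i − G^NE + (Σα_i)·G^NE = 48 + 2.6·8 = 68.8.
Planner: ∂(Σu_j)/∂c_i = Σα_j − 1 = 2.6 > 0, so everyone contributes w_i; G^SO = 48, W^SO = 48 + 2.6·48 = 172.8.
Deadweight loss = 104.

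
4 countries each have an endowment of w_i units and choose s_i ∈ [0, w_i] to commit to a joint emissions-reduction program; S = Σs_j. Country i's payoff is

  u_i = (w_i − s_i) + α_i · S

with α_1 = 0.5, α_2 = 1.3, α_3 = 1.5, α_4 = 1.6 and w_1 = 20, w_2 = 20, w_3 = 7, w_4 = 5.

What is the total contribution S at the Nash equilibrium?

∂u_i/∂s_i = α_i − 1, so country i contributes w_i if α_i > 1, else 0.
α_i > 1 for i ∈ {2, 3, 4}; NE contributions (0, 20, 7, 5), S = 32.

32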